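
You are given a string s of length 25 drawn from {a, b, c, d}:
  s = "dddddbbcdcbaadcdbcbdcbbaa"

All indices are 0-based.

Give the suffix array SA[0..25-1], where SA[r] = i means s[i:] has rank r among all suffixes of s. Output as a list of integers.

sorted suffixes:
  #0 SA[0]=24  'a'
  #1 SA[1]=23  'aa'
  #2 SA[2]=11  'aadcdbcbdcbbaa'
  #3 SA[3]=12  'adcdbcbdcbbaa'
  #4 SA[4]=22  'baa'
  #5 SA[5]=10  'baadcdbcbdcbbaa'
  #6 SA[6]=21  'bbaa'
  #7 SA[7]=5  'bbcdcbaadcdbcbdcbbaa'
  #8 SA[8]=16  'bcbdcbbaa'
  #9 SA[9]=6  'bcdcbaadcdbcbdcbbaa'
  #10 SA[10]=18  'bdcbbaa'
  #11 SA[11]=9  'cbaadcdbcbdcbbaa'
  #12 SA[12]=20  'cbbaa'
  #13 SA[13]=17  'cbdcbbaa'
  #14 SA[14]=14  'cdbcbdcbbaa'
  #15 SA[15]=7  'cdcbaadcdbcbdcbbaa'
  #16 SA[16]=4  'dbbcdcbaadcdbcbdcbbaa'
  #17 SA[17]=15  'dbcbdcbbaa'
  #18 SA[18]=8  'dcbaadcdbcbdcbbaa'
  #19 SA[19]=19  'dcbbaa'
  #20 SA[20]=13  'dcdbcbdcbbaa'
  #21 SA[21]=3  'ddbbcdcbaadcdbcbdcbbaa'
  #22 SA[22]=2  'dddbbcdcbaadcdbcbdcbbaa'
  #23 SA[23]=1  'ddddbbcdcbaadcdbcbdcbbaa'
  #24 SA[24]=0  'dddddbbcdcbaadcdbcbdcbbaa'

[24, 23, 11, 12, 22, 10, 21, 5, 16, 6, 18, 9, 20, 17, 14, 7, 4, 15, 8, 19, 13, 3, 2, 1, 0]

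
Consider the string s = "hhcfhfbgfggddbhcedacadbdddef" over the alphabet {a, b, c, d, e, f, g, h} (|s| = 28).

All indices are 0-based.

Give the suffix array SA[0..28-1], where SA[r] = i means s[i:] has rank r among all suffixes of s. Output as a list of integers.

[18, 20, 22, 6, 13, 19, 15, 2, 17, 21, 12, 11, 23, 24, 25, 16, 26, 27, 5, 8, 3, 10, 7, 9, 14, 1, 4, 0]

rank | idx | suffix
   0 |  18 | acadbdddef
   1 |  20 | adbdddef
   2 |  22 | bdddef
   3 |   6 | bgfggddbhcedacadbdddef
   4 |  13 | bhcedacadbdddef
   5 |  19 | cadbdddef
   6 |  15 | cedacadbdddef
   7 |   2 | cfhfbgfggddbhcedacadbdddef
   8 |  17 | dacadbdddef
   9 |  21 | dbdddef
  10 |  12 | dbhcedacadbdddef
  11 |  11 | ddbhcedacadbdddef
  12 |  23 | dddef
  13 |  24 | ddef
  14 |  25 | def
  15 |  16 | edacadbdddef
  16 |  26 | ef
  17 |  27 | f
  18 |   5 | fbgfggddbhcedacadbdddef
  19 |   8 | fggddbhcedacadbdddef
  20 |   3 | fhfbgfggddbhcedacadbdddef
  21 |  10 | gddbhcedacadbdddef
  22 |   7 | gfggddbhcedacadbdddef
  23 |   9 | ggddbhcedacadbdddef
  24 |  14 | hcedacadbdddef
  25 |   1 | hcfhfbgfggddbhcedacadbdddef
  26 |   4 | hfbgfggddbhcedacadbdddef
  27 |   0 | hhcfhfbgfggddbhcedacadbdddef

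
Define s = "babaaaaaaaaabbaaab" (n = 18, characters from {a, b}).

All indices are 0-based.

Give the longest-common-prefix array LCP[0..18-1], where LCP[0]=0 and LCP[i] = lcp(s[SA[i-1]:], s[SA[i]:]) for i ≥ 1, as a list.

[0, 8, 7, 6, 5, 4, 3, 4, 2, 3, 1, 2, 2, 0, 1, 4, 2, 1]

sorted suffixes:
  #0 SA[0]=3  'aaaaaaaaabbaaab'
  #1 SA[1]=4  'aaaaaaaabbaaab'
  #2 SA[2]=5  'aaaaaaabbaaab'
  #3 SA[3]=6  'aaaaaabbaaab'
  #4 SA[4]=7  'aaaaabbaaab'
  #5 SA[5]=8  'aaaabbaaab'
  #6 SA[6]=14  'aaab'
  #7 SA[7]=9  'aaabbaaab'
  #8 SA[8]=15  'aab'
  #9 SA[9]=10  'aabbaaab'
  #10 SA[10]=16  'ab'
  #11 SA[11]=1  'abaaaaaaaaabbaaab'
  #12 SA[12]=11  'abbaaab'
  #13 SA[13]=17  'b'
  #14 SA[14]=2  'baaaaaaaaabbaaab'
  #15 SA[15]=13  'baaab'
  #16 SA[16]=0  'babaaaaaaaaabbaaab'
  #17 SA[17]=12  'bbaaab'

SA = [3, 4, 5, 6, 7, 8, 14, 9, 15, 10, 16, 1, 11, 17, 2, 13, 0, 12]
rank  pair      lcp
   1  s[3:],s[4:]  8  'aaaaaaaa'
   2  s[4:],s[5:]  7  'aaaaaaa'
   3  s[5:],s[6:]  6  'aaaaaa'
   4  s[6:],s[7:]  5  'aaaaa'
   5  s[7:],s[8:]  4  'aaaa'
   6  s[8:],s[14:]  3  'aaa'
   7  s[14:],s[9:]  4  'aaab'
   8  s[9:],s[15:]  2  'aa'
   9  s[15:],s[10:]  3  'aab'
  10  s[10:],s[16:]  1  'a'
  11  s[16:],s[1:]  2  'ab'
  12  s[1:],s[11:]  2  'ab'
  13  s[11:],s[17:]  0  ''
  14  s[17:],s[2:]  1  'b'
  15  s[2:],s[13:]  4  'baaa'
  16  s[13:],s[0:]  2  'ba'
  17  s[0:],s[12:]  1  'b'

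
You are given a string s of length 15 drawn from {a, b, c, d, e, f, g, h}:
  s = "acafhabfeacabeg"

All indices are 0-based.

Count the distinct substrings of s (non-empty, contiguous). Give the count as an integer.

rank | idx | suffix
   0 |  11 | abeg
   1 |   5 | abfeacabeg
   2 |   9 | acabeg
   3 |   0 | acafhabfeacabeg
   4 |   2 | afhabfeacabeg
   5 |  12 | beg
   6 |   6 | bfeacabeg
   7 |  10 | cabeg
   8 |   1 | cafhabfeacabeg
   9 |   8 | eacabeg
  10 |  13 | eg
  11 |   7 | feacabeg
  12 |   3 | fhabfeacabeg
  13 |  14 | g
  14 |   4 | habfeacabeg

SA = [11, 5, 9, 0, 2, 12, 6, 10, 1, 8, 13, 7, 3, 14, 4]
rank  pair      lcp
   1  s[11:],s[5:]  2  'ab'
   2  s[5:],s[9:]  1  'a'
   3  s[9:],s[0:]  3  'aca'
   4  s[0:],s[2:]  1  'a'
   5  s[2:],s[12:]  0  ''
   6  s[12:],s[6:]  1  'b'
   7  s[6:],s[10:]  0  ''
   8  s[10:],s[1:]  2  'ca'
   9  s[1:],s[8:]  0  ''
  10  s[8:],s[13:]  1  'e'
  11  s[13:],s[7:]  0  ''
  12  s[7:],s[3:]  1  'f'
  13  s[3:],s[14:]  0  ''
  14  s[14:],s[4:]  0  ''

n(n+1)/2 = 15·16/2 = 120
Σ LCP = 0 + 2 + 1 + 3 + 1 + 0 + 1 + 0 + 2 + 0 + 1 + 0 + 1 + 0 + 0 = 12
distinct = 120 − 12 = 108

108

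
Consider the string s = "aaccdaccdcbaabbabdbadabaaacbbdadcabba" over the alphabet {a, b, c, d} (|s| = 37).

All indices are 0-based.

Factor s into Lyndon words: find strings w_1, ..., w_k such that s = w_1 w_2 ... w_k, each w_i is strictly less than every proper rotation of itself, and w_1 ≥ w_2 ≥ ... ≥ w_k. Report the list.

["aaccdaccdcb", "aabbabdbadab", "aaacbbdadcabb", "a"]

emit factor 1: 'aaccdaccdcb' (i=0, period=11)
emit factor 2: 'aabbabdbadab' (i=11, period=12)
emit factor 3: 'aaacbbdadcabb' (i=23, period=13)
emit factor 4: 'a' (i=36, period=1)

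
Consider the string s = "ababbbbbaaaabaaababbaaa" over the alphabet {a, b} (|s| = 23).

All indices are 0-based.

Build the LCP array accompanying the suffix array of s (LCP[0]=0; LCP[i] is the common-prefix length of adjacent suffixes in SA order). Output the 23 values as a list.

[0, 1, 2, 3, 3, 5, 2, 4, 1, 3, 5, 2, 3, 0, 4, 4, 2, 4, 1, 5, 2, 3, 4]

rank→(start, suffix):
  0 → (22, 'a')
  1 → (21, 'aa')
  2 → (20, 'aaa')
  3 → (8, 'aaaabaaababbaaa')
  4 → (9, 'aaabaaababbaaa')
  5 → (13, 'aaababbaaa')
  6 → (10, 'aabaaababbaaa')
  7 → (14, 'aababbaaa')
  8 → (11, 'abaaababbaaa')
  9 → (15, 'ababbaaa')
  10 → (0, 'ababbbbbaaaabaaababbaaa')
  11 → (17, 'abbaaa')
  12 → (2, 'abbbbbaaaabaaababbaaa')
  13 → (19, 'baaa')
  14 → (7, 'baaaabaaababbaaa')
  15 → (12, 'baaababbaaa')
  16 → (16, 'babbaaa')
  17 → (1, 'babbbbbaaaabaaababbaaa')
  18 → (18, 'bbaaa')
  19 → (6, 'bbaaaabaaababbaaa')
  20 → (5, 'bbbaaaabaaababbaaa')
  21 → (4, 'bbbbaaaabaaababbaaa')
  22 → (3, 'bbbbbaaaabaaababbaaa')

SA = [22, 21, 20, 8, 9, 13, 10, 14, 11, 15, 0, 17, 2, 19, 7, 12, 16, 1, 18, 6, 5, 4, 3]
[i] adj suffixes → lcp
  [1] 22/21 → 1 ('a')
  [2] 21/20 → 2 ('aa')
  [3] 20/8 → 3 ('aaa')
  [4] 8/9 → 3 ('aaa')
  [5] 9/13 → 5 ('aaaba')
  [6] 13/10 → 2 ('aa')
  [7] 10/14 → 4 ('aaba')
  [8] 14/11 → 1 ('a')
  [9] 11/15 → 3 ('aba')
  [10] 15/0 → 5 ('ababb')
  [11] 0/17 → 2 ('ab')
  [12] 17/2 → 3 ('abb')
  [13] 2/19 → 0 ('')
  [14] 19/7 → 4 ('baaa')
  [15] 7/12 → 4 ('baaa')
  [16] 12/16 → 2 ('ba')
  [17] 16/1 → 4 ('babb')
  [18] 1/18 → 1 ('b')
  [19] 18/6 → 5 ('bbaaa')
  [20] 6/5 → 2 ('bb')
  [21] 5/4 → 3 ('bbb')
  [22] 4/3 → 4 ('bbbb')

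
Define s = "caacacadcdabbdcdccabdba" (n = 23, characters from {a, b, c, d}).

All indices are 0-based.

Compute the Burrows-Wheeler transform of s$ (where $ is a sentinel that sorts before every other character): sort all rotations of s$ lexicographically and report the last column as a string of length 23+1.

abcdcaccdaab$caadddcbcab

rank  rotation                  last
    0  $caacacadcdabbdcdccabdba  a
    1  a$caacacadcdabbdcdccabdb  b
    2  aacacadcdabbdcdccabdba$c  c
    3  abbdcdccabdba$caacacadcd  d
    4  abdba$caacacadcdabbdcdcc  c
    5  acacadcdabbdcdccabdba$ca  a
    6  acadcdabbdcdccabdba$caac  c
    7  adcdabbdcdccabdba$caacac  c
    8  ba$caacacadcdabbdcdccabd  d
    9  bbdcdccabdba$caacacadcda  a
   10  bdba$caacacadcdabbdcdcca  a
   11  bdcdccabdba$caacacadcdab  b
   12  caacacadcdabbdcdccabdba$  $
   13  cabdba$caacacadcdabbdcdc  c
   14  cacadcdabbdcdccabdba$caa  a
   15  cadcdabbdcdccabdba$caaca  a
   16  ccabdba$caacacadcdabbdcd  d
   17  cdabbdcdccabdba$caacacad  d
   18  cdccabdba$caacacadcdabbd  d
   19  dabbdcdccabdba$caacacadc  c
   20  dba$caacacadcdabbdcdccab  b
   21  dccabdba$caacacadcdabbdc  c
   22  dcdabbdcdccabdba$caacaca  a
   23  dcdccabdba$caacacadcdabb  b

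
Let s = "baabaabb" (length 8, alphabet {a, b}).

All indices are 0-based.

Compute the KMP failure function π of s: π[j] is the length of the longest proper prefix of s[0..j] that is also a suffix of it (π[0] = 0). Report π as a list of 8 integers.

π[0] = 0
j=1 s[j]='a': π[1]=0 (border '')
j=2 s[j]='a': π[2]=0 (border '')
j=3 s[j]='b': π[3]=1 (border 'b')
j=4 s[j]='a': π[4]=2 (border 'ba')
j=5 s[j]='a': π[5]=3 (border 'baa')
j=6 s[j]='b': π[6]=4 (border 'baab')
j=7 s[j]='b': k: 4→1→0; π[7]=1 (border 'b')

[0, 0, 0, 1, 2, 3, 4, 1]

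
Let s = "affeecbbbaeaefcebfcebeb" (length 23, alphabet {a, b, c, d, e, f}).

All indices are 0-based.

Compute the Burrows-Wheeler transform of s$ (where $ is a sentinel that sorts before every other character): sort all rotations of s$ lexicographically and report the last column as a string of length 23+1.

bbe$ebbceeeffabccefabefa

rank  rotation                  last
    0  $affeecbbbaeaefcebfcebeb  b
    1  aeaefcebfcebeb$affeecbbb  b
    2  aefcebfcebeb$affeecbbbae  e
    3  affeecbbbaeaefcebfcebeb$  $
    4  b$affeecbbbaeaefcebfcebe  e
    5  baeaefcebfcebeb$affeecbb  b
    6  bbaeaefcebfcebeb$affeecb  b
    7  bbbaeaefcebfcebeb$affeec  c
    8  beb$affeecbbbaeaefcebfce  e
    9  bfcebeb$affeecbbbaeaefce  e
   10  cbbbaeaefcebfcebeb$affee  e
   11  cebeb$affeecbbbaeaefcebf  f
   12  cebfcebeb$affeecbbbaeaef  f
   13  eaefcebfcebeb$affeecbbba  a
   14  eb$affeecbbbaeaefcebfceb  b
   15  ebeb$affeecbbbaeaefcebfc  c
   16  ebfcebeb$affeecbbbaeaefc  c
   17  ecbbbaeaefcebfcebeb$affe  e
   18  eecbbbaeaefcebfcebeb$aff  f
   19  efcebfcebeb$affeecbbbaea  a
   20  fcebeb$affeecbbbaeaefceb  b
   21  fcebfcebeb$affeecbbbaeae  e
   22  feecbbbaeaefcebfcebeb$af  f
   23  ffeecbbbaeaefcebfcebeb$a  a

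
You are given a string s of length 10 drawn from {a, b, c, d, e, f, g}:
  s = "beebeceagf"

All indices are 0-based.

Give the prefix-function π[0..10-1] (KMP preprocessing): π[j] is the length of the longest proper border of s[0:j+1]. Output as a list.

π[0] = 0
j=1 s[j]='e': π[1]=0 (border '')
j=2 s[j]='e': π[2]=0 (border '')
j=3 s[j]='b': π[3]=1 (border 'b')
j=4 s[j]='e': π[4]=2 (border 'be')
j=5 s[j]='c': k: 2→0; π[5]=0 (border '')
j=6 s[j]='e': π[6]=0 (border '')
j=7 s[j]='a': π[7]=0 (border '')
j=8 s[j]='g': π[8]=0 (border '')
j=9 s[j]='f': π[9]=0 (border '')

[0, 0, 0, 1, 2, 0, 0, 0, 0, 0]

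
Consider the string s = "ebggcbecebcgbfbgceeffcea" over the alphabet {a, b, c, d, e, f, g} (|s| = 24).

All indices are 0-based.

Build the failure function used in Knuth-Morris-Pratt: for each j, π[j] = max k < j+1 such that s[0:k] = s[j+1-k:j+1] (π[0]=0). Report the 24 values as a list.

[0, 0, 0, 0, 0, 0, 1, 0, 1, 2, 0, 0, 0, 0, 0, 0, 0, 1, 1, 0, 0, 0, 1, 0]

π[0] = 0
j=1 s[j]='b': π[1]=0 (border '')
j=2 s[j]='g': π[2]=0 (border '')
j=3 s[j]='g': π[3]=0 (border '')
j=4 s[j]='c': π[4]=0 (border '')
j=5 s[j]='b': π[5]=0 (border '')
j=6 s[j]='e': π[6]=1 (border 'e')
j=7 s[j]='c': k: 1→0; π[7]=0 (border '')
j=8 s[j]='e': π[8]=1 (border 'e')
j=9 s[j]='b': π[9]=2 (border 'eb')
j=10 s[j]='c': k: 2→0; π[10]=0 (border '')
j=11 s[j]='g': π[11]=0 (border '')
j=12 s[j]='b': π[12]=0 (border '')
j=13 s[j]='f': π[13]=0 (border '')
j=14 s[j]='b': π[14]=0 (border '')
j=15 s[j]='g': π[15]=0 (border '')
j=16 s[j]='c': π[16]=0 (border '')
j=17 s[j]='e': π[17]=1 (border 'e')
j=18 s[j]='e': k: 1→0; π[18]=1 (border 'e')
j=19 s[j]='f': k: 1→0; π[19]=0 (border '')
j=20 s[j]='f': π[20]=0 (border '')
j=21 s[j]='c': π[21]=0 (border '')
j=22 s[j]='e': π[22]=1 (border 'e')
j=23 s[j]='a': k: 1→0; π[23]=0 (border '')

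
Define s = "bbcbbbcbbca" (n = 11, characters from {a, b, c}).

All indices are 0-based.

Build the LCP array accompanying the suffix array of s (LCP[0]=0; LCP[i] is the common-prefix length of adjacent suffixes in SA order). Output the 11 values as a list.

sorted suffixes:
  #0 SA[0]=10  'a'
  #1 SA[1]=3  'bbbcbbca'
  #2 SA[2]=7  'bbca'
  #3 SA[3]=0  'bbcbbbcbbca'
  #4 SA[4]=4  'bbcbbca'
  #5 SA[5]=8  'bca'
  #6 SA[6]=1  'bcbbbcbbca'
  #7 SA[7]=5  'bcbbca'
  #8 SA[8]=9  'ca'
  #9 SA[9]=2  'cbbbcbbca'
  #10 SA[10]=6  'cbbca'

SA = [10, 3, 7, 0, 4, 8, 1, 5, 9, 2, 6]
[i] adj suffixes → lcp
  [1] 10/3 → 0 ('')
  [2] 3/7 → 2 ('bb')
  [3] 7/0 → 3 ('bbc')
  [4] 0/4 → 5 ('bbcbb')
  [5] 4/8 → 1 ('b')
  [6] 8/1 → 2 ('bc')
  [7] 1/5 → 4 ('bcbb')
  [8] 5/9 → 0 ('')
  [9] 9/2 → 1 ('c')
  [10] 2/6 → 3 ('cbb')

[0, 0, 2, 3, 5, 1, 2, 4, 0, 1, 3]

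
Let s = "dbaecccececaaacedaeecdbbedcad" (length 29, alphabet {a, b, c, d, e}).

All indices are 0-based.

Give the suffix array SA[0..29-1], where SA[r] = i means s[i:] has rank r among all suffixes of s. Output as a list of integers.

rank→(start, suffix):
  0 → (11, 'aaacedaeecdbbedcad')
  1 → (12, 'aacedaeecdbbedcad')
  2 → (13, 'acedaeecdbbedcad')
  3 → (27, 'ad')
  4 → (2, 'aecccececaaacedaeecdbbedcad')
  5 → (17, 'aeecdbbedcad')
  6 → (1, 'baecccececaaacedaeecdbbedcad')
  7 → (22, 'bbedcad')
  8 → (23, 'bedcad')
  9 → (10, 'caaacedaeecdbbedcad')
  10 → (26, 'cad')
  11 → (4, 'cccececaaacedaeecdbbedcad')
  12 → (5, 'ccececaaacedaeecdbbedcad')
  13 → (20, 'cdbbedcad')
  14 → (8, 'cecaaacedaeecdbbedcad')
  15 → (6, 'cececaaacedaeecdbbedcad')
  16 → (14, 'cedaeecdbbedcad')
  17 → (28, 'd')
  18 → (16, 'daeecdbbedcad')
  19 → (0, 'dbaecccececaaacedaeecdbbedcad')
  20 → (21, 'dbbedcad')
  21 → (25, 'dcad')
  22 → (9, 'ecaaacedaeecdbbedcad')
  23 → (3, 'ecccececaaacedaeecdbbedcad')
  24 → (19, 'ecdbbedcad')
  25 → (7, 'ececaaacedaeecdbbedcad')
  26 → (15, 'edaeecdbbedcad')
  27 → (24, 'edcad')
  28 → (18, 'eecdbbedcad')

[11, 12, 13, 27, 2, 17, 1, 22, 23, 10, 26, 4, 5, 20, 8, 6, 14, 28, 16, 0, 21, 25, 9, 3, 19, 7, 15, 24, 18]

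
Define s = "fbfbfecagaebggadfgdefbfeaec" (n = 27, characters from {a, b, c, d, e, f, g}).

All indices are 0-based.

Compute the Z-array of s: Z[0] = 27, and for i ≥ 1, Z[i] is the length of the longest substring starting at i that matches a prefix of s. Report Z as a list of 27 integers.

[27, 0, 3, 0, 1, 0, 0, 0, 0, 0, 0, 0, 0, 0, 0, 0, 1, 0, 0, 0, 3, 0, 1, 0, 0, 0, 0]

Z[0]=27
i=1: i≥r, start 0; Z[1]=0
i=2: i≥r, start 0; Z[2]=3 grow→box=[2,5)
i=3: min(r-i=2, Z[1]=0)=0; Z[3]=0
i=4: min(r-i=1, Z[2]=3)=1; Z[4]=1
i=5: i≥r, start 0; Z[5]=0
i=6: i≥r, start 0; Z[6]=0
i=7: i≥r, start 0; Z[7]=0
i=8: i≥r, start 0; Z[8]=0
i=9: i≥r, start 0; Z[9]=0
i=10: i≥r, start 0; Z[10]=0
i=11: i≥r, start 0; Z[11]=0
i=12: i≥r, start 0; Z[12]=0
i=13: i≥r, start 0; Z[13]=0
i=14: i≥r, start 0; Z[14]=0
i=15: i≥r, start 0; Z[15]=0
i=16: i≥r, start 0; Z[16]=1 grow→box=[16,17)
i=17: i≥r, start 0; Z[17]=0
i=18: i≥r, start 0; Z[18]=0
i=19: i≥r, start 0; Z[19]=0
i=20: i≥r, start 0; Z[20]=3 grow→box=[20,23)
i=21: min(r-i=2, Z[1]=0)=0; Z[21]=0
i=22: min(r-i=1, Z[2]=3)=1; Z[22]=1
i=23: i≥r, start 0; Z[23]=0
i=24: i≥r, start 0; Z[24]=0
i=25: i≥r, start 0; Z[25]=0
i=26: i≥r, start 0; Z[26]=0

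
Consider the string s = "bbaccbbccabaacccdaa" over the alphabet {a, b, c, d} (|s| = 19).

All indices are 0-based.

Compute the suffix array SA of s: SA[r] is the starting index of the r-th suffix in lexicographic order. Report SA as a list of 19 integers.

[18, 17, 11, 9, 2, 12, 10, 1, 0, 5, 6, 8, 4, 7, 3, 13, 14, 15, 16]

sorted suffixes:
  #0 SA[0]=18  'a'
  #1 SA[1]=17  'aa'
  #2 SA[2]=11  'aacccdaa'
  #3 SA[3]=9  'abaacccdaa'
  #4 SA[4]=2  'accbbccabaacccdaa'
  #5 SA[5]=12  'acccdaa'
  #6 SA[6]=10  'baacccdaa'
  #7 SA[7]=1  'baccbbccabaacccdaa'
  #8 SA[8]=0  'bbaccbbccabaacccdaa'
  #9 SA[9]=5  'bbccabaacccdaa'
  #10 SA[10]=6  'bccabaacccdaa'
  #11 SA[11]=8  'cabaacccdaa'
  #12 SA[12]=4  'cbbccabaacccdaa'
  #13 SA[13]=7  'ccabaacccdaa'
  #14 SA[14]=3  'ccbbccabaacccdaa'
  #15 SA[15]=13  'cccdaa'
  #16 SA[16]=14  'ccdaa'
  #17 SA[17]=15  'cdaa'
  #18 SA[18]=16  'daa'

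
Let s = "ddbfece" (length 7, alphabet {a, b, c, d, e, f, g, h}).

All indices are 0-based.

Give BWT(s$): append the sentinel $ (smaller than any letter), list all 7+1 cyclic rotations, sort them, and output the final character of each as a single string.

eded$cfb

rank  rotation  last
    0  $ddbfece  e
    1  bfece$dd  d
    2  ce$ddbfe  e
    3  dbfece$d  d
    4  ddbfece$  $
    5  e$ddbfec  c
    6  ece$ddbf  f
    7  fece$ddb  b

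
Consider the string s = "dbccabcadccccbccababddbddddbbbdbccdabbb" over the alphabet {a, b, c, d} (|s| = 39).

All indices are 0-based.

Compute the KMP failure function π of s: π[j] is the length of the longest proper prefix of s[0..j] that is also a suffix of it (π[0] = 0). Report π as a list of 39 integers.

π[0] = 0
j=1 s[j]='b': π[1]=0 (border '')
j=2 s[j]='c': π[2]=0 (border '')
j=3 s[j]='c': π[3]=0 (border '')
j=4 s[j]='a': π[4]=0 (border '')
j=5 s[j]='b': π[5]=0 (border '')
j=6 s[j]='c': π[6]=0 (border '')
j=7 s[j]='a': π[7]=0 (border '')
j=8 s[j]='d': π[8]=1 (border 'd')
j=9 s[j]='c': k: 1→0; π[9]=0 (border '')
j=10 s[j]='c': π[10]=0 (border '')
j=11 s[j]='c': π[11]=0 (border '')
j=12 s[j]='c': π[12]=0 (border '')
j=13 s[j]='b': π[13]=0 (border '')
j=14 s[j]='c': π[14]=0 (border '')
j=15 s[j]='c': π[15]=0 (border '')
j=16 s[j]='a': π[16]=0 (border '')
j=17 s[j]='b': π[17]=0 (border '')
j=18 s[j]='a': π[18]=0 (border '')
j=19 s[j]='b': π[19]=0 (border '')
j=20 s[j]='d': π[20]=1 (border 'd')
j=21 s[j]='d': k: 1→0; π[21]=1 (border 'd')
j=22 s[j]='b': π[22]=2 (border 'db')
j=23 s[j]='d': k: 2→0; π[23]=1 (border 'd')
j=24 s[j]='d': k: 1→0; π[24]=1 (border 'd')
j=25 s[j]='d': k: 1→0; π[25]=1 (border 'd')
j=26 s[j]='d': k: 1→0; π[26]=1 (border 'd')
j=27 s[j]='b': π[27]=2 (border 'db')
j=28 s[j]='b': k: 2→0; π[28]=0 (border '')
j=29 s[j]='b': π[29]=0 (border '')
j=30 s[j]='d': π[30]=1 (border 'd')
j=31 s[j]='b': π[31]=2 (border 'db')
j=32 s[j]='c': π[32]=3 (border 'dbc')
j=33 s[j]='c': π[33]=4 (border 'dbcc')
j=34 s[j]='d': k: 4→0; π[34]=1 (border 'd')
j=35 s[j]='a': k: 1→0; π[35]=0 (border '')
j=36 s[j]='b': π[36]=0 (border '')
j=37 s[j]='b': π[37]=0 (border '')
j=38 s[j]='b': π[38]=0 (border '')

[0, 0, 0, 0, 0, 0, 0, 0, 1, 0, 0, 0, 0, 0, 0, 0, 0, 0, 0, 0, 1, 1, 2, 1, 1, 1, 1, 2, 0, 0, 1, 2, 3, 4, 1, 0, 0, 0, 0]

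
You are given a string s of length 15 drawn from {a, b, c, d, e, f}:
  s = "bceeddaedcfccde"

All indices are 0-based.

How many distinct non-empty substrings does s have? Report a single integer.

rank | idx | suffix
   0 |   6 | aedcfccde
   1 |   0 | bceeddaedcfccde
   2 |  11 | ccde
   3 |  12 | cde
   4 |   1 | ceeddaedcfccde
   5 |   9 | cfccde
   6 |   5 | daedcfccde
   7 |   8 | dcfccde
   8 |   4 | ddaedcfccde
   9 |  13 | de
  10 |  14 | e
  11 |   7 | edcfccde
  12 |   3 | eddaedcfccde
  13 |   2 | eeddaedcfccde
  14 |  10 | fccde

SA = [6, 0, 11, 12, 1, 9, 5, 8, 4, 13, 14, 7, 3, 2, 10]
[i] adj suffixes → lcp
  [1] 6/0 → 0 ('')
  [2] 0/11 → 0 ('')
  [3] 11/12 → 1 ('c')
  [4] 12/1 → 1 ('c')
  [5] 1/9 → 1 ('c')
  [6] 9/5 → 0 ('')
  [7] 5/8 → 1 ('d')
  [8] 8/4 → 1 ('d')
  [9] 4/13 → 1 ('d')
  [10] 13/14 → 0 ('')
  [11] 14/7 → 1 ('e')
  [12] 7/3 → 2 ('ed')
  [13] 3/2 → 1 ('e')
  [14] 2/10 → 0 ('')

n(n+1)/2 = 15·16/2 = 120
Σ LCP = 0 + 0 + 0 + 1 + 1 + 1 + 0 + 1 + 1 + 1 + 0 + 1 + 2 + 1 + 0 = 10
distinct = 120 − 10 = 110

110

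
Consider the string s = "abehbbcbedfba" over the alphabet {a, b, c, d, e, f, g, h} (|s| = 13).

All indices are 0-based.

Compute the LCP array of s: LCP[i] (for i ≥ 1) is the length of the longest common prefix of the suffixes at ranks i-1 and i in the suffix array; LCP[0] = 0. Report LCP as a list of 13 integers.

rank | idx | suffix
   0 |  12 | a
   1 |   0 | abehbbcbedfba
   2 |  11 | ba
   3 |   4 | bbcbedfba
   4 |   5 | bcbedfba
   5 |   7 | bedfba
   6 |   1 | behbbcbedfba
   7 |   6 | cbedfba
   8 |   9 | dfba
   9 |   8 | edfba
  10 |   2 | ehbbcbedfba
  11 |  10 | fba
  12 |   3 | hbbcbedfba

SA = [12, 0, 11, 4, 5, 7, 1, 6, 9, 8, 2, 10, 3]
rank  pair      lcp
   1  s[12:],s[0:]  1  'a'
   2  s[0:],s[11:]  0  ''
   3  s[11:],s[4:]  1  'b'
   4  s[4:],s[5:]  1  'b'
   5  s[5:],s[7:]  1  'b'
   6  s[7:],s[1:]  2  'be'
   7  s[1:],s[6:]  0  ''
   8  s[6:],s[9:]  0  ''
   9  s[9:],s[8:]  0  ''
  10  s[8:],s[2:]  1  'e'
  11  s[2:],s[10:]  0  ''
  12  s[10:],s[3:]  0  ''

[0, 1, 0, 1, 1, 1, 2, 0, 0, 0, 1, 0, 0]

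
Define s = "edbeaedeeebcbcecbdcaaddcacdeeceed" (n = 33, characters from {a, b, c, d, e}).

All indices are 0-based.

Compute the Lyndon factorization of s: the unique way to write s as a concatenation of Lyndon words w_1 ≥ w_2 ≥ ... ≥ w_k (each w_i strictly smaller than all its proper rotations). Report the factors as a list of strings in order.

["e", "d", "be", "aedeeebcbcecbdc", "aaddcacdeeceed"]

emit factor 1: 'e' (i=0, period=1)
emit factor 2: 'd' (i=1, period=1)
emit factor 3: 'be' (i=2, period=2)
emit factor 4: 'aedeeebcbcecbdc' (i=4, period=15)
emit factor 5: 'aaddcacdeeceed' (i=19, period=14)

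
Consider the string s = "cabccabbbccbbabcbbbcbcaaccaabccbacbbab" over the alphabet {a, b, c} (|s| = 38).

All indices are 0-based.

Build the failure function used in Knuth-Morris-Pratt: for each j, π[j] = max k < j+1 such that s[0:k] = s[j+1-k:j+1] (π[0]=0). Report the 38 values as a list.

π[0] = 0
j=1 s[j]='a': π[1]=0 (border '')
j=2 s[j]='b': π[2]=0 (border '')
j=3 s[j]='c': π[3]=1 (border 'c')
j=4 s[j]='c': k: 1→0; π[4]=1 (border 'c')
j=5 s[j]='a': π[5]=2 (border 'ca')
j=6 s[j]='b': π[6]=3 (border 'cab')
j=7 s[j]='b': k: 3→0; π[7]=0 (border '')
j=8 s[j]='b': π[8]=0 (border '')
j=9 s[j]='c': π[9]=1 (border 'c')
j=10 s[j]='c': k: 1→0; π[10]=1 (border 'c')
j=11 s[j]='b': k: 1→0; π[11]=0 (border '')
j=12 s[j]='b': π[12]=0 (border '')
j=13 s[j]='a': π[13]=0 (border '')
j=14 s[j]='b': π[14]=0 (border '')
j=15 s[j]='c': π[15]=1 (border 'c')
j=16 s[j]='b': k: 1→0; π[16]=0 (border '')
j=17 s[j]='b': π[17]=0 (border '')
j=18 s[j]='b': π[18]=0 (border '')
j=19 s[j]='c': π[19]=1 (border 'c')
j=20 s[j]='b': k: 1→0; π[20]=0 (border '')
j=21 s[j]='c': π[21]=1 (border 'c')
j=22 s[j]='a': π[22]=2 (border 'ca')
j=23 s[j]='a': k: 2→0; π[23]=0 (border '')
j=24 s[j]='c': π[24]=1 (border 'c')
j=25 s[j]='c': k: 1→0; π[25]=1 (border 'c')
j=26 s[j]='a': π[26]=2 (border 'ca')
j=27 s[j]='a': k: 2→0; π[27]=0 (border '')
j=28 s[j]='b': π[28]=0 (border '')
j=29 s[j]='c': π[29]=1 (border 'c')
j=30 s[j]='c': k: 1→0; π[30]=1 (border 'c')
j=31 s[j]='b': k: 1→0; π[31]=0 (border '')
j=32 s[j]='a': π[32]=0 (border '')
j=33 s[j]='c': π[33]=1 (border 'c')
j=34 s[j]='b': k: 1→0; π[34]=0 (border '')
j=35 s[j]='b': π[35]=0 (border '')
j=36 s[j]='a': π[36]=0 (border '')
j=37 s[j]='b': π[37]=0 (border '')

[0, 0, 0, 1, 1, 2, 3, 0, 0, 1, 1, 0, 0, 0, 0, 1, 0, 0, 0, 1, 0, 1, 2, 0, 1, 1, 2, 0, 0, 1, 1, 0, 0, 1, 0, 0, 0, 0]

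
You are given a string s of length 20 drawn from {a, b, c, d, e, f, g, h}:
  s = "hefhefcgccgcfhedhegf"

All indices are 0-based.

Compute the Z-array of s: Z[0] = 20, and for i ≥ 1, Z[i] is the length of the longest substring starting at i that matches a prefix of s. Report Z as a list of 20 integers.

[20, 0, 0, 3, 0, 0, 0, 0, 0, 0, 0, 0, 0, 2, 0, 0, 2, 0, 0, 0]

Z[0]=20
i=1: outside box; Z[1]=0
i=2: outside box; Z[2]=0
i=3: outside box; Z[3]=3 extend→box=[3,6)
i=4: min(r-i=2, Z[1]=0)=0; Z[4]=0
i=5: min(r-i=1, Z[2]=0)=0; Z[5]=0
i=6: outside box; Z[6]=0
i=7: outside box; Z[7]=0
i=8: outside box; Z[8]=0
i=9: outside box; Z[9]=0
i=10: outside box; Z[10]=0
i=11: outside box; Z[11]=0
i=12: outside box; Z[12]=0
i=13: outside box; Z[13]=2 extend→box=[13,15)
i=14: min(r-i=1, Z[1]=0)=0; Z[14]=0
i=15: outside box; Z[15]=0
i=16: outside box; Z[16]=2 extend→box=[16,18)
i=17: min(r-i=1, Z[1]=0)=0; Z[17]=0
i=18: outside box; Z[18]=0
i=19: outside box; Z[19]=0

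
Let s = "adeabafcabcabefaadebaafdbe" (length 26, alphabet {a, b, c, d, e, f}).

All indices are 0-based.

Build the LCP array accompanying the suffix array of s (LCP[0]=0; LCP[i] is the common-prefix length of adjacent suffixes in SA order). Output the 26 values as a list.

rank | idx | suffix
   0 |  15 | aadebaafdbe
   1 |  20 | aafdbe
   2 |   3 | abafcabcabefaadebaafdbe
   3 |   8 | abcabefaadebaafdbe
   4 |  11 | abefaadebaafdbe
   5 |   0 | adeabafcabcabefaadebaafdbe
   6 |  16 | adebaafdbe
   7 |   5 | afcabcabefaadebaafdbe
   8 |  21 | afdbe
   9 |  19 | baafdbe
  10 |   4 | bafcabcabefaadebaafdbe
  11 |   9 | bcabefaadebaafdbe
  12 |  24 | be
  13 |  12 | befaadebaafdbe
  14 |   7 | cabcabefaadebaafdbe
  15 |  10 | cabefaadebaafdbe
  16 |  23 | dbe
  17 |   1 | deabafcabcabefaadebaafdbe
  18 |  17 | debaafdbe
  19 |  25 | e
  20 |   2 | eabafcabcabefaadebaafdbe
  21 |  18 | ebaafdbe
  22 |  13 | efaadebaafdbe
  23 |  14 | faadebaafdbe
  24 |   6 | fcabcabefaadebaafdbe
  25 |  22 | fdbe

SA = [15, 20, 3, 8, 11, 0, 16, 5, 21, 19, 4, 9, 24, 12, 7, 10, 23, 1, 17, 25, 2, 18, 13, 14, 6, 22]
rank  pair      lcp
   1  s[15:],s[20:]  2  'aa'
   2  s[20:],s[3:]  1  'a'
   3  s[3:],s[8:]  2  'ab'
   4  s[8:],s[11:]  2  'ab'
   5  s[11:],s[0:]  1  'a'
   6  s[0:],s[16:]  3  'ade'
   7  s[16:],s[5:]  1  'a'
   8  s[5:],s[21:]  2  'af'
   9  s[21:],s[19:]  0  ''
  10  s[19:],s[4:]  2  'ba'
  11  s[4:],s[9:]  1  'b'
  12  s[9:],s[24:]  1  'b'
  13  s[24:],s[12:]  2  'be'
  14  s[12:],s[7:]  0  ''
  15  s[7:],s[10:]  3  'cab'
  16  s[10:],s[23:]  0  ''
  17  s[23:],s[1:]  1  'd'
  18  s[1:],s[17:]  2  'de'
  19  s[17:],s[25:]  0  ''
  20  s[25:],s[2:]  1  'e'
  21  s[2:],s[18:]  1  'e'
  22  s[18:],s[13:]  1  'e'
  23  s[13:],s[14:]  0  ''
  24  s[14:],s[6:]  1  'f'
  25  s[6:],s[22:]  1  'f'

[0, 2, 1, 2, 2, 1, 3, 1, 2, 0, 2, 1, 1, 2, 0, 3, 0, 1, 2, 0, 1, 1, 1, 0, 1, 1]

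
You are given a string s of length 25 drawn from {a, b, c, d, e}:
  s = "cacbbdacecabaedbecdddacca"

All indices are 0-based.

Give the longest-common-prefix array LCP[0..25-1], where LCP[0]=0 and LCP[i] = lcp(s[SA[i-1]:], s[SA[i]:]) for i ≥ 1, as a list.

[0, 1, 1, 2, 2, 1, 0, 1, 1, 1, 0, 2, 2, 1, 1, 1, 1, 0, 3, 1, 1, 2, 0, 2, 1]

sorted suffixes:
  #0 SA[0]=24  'a'
  #1 SA[1]=10  'abaedbecdddacca'
  #2 SA[2]=1  'acbbdacecabaedbecdddacca'
  #3 SA[3]=21  'acca'
  #4 SA[4]=6  'acecabaedbecdddacca'
  #5 SA[5]=12  'aedbecdddacca'
  #6 SA[6]=11  'baedbecdddacca'
  #7 SA[7]=3  'bbdacecabaedbecdddacca'
  #8 SA[8]=4  'bdacecabaedbecdddacca'
  #9 SA[9]=15  'becdddacca'
  #10 SA[10]=23  'ca'
  #11 SA[11]=9  'cabaedbecdddacca'
  #12 SA[12]=0  'cacbbdacecabaedbecdddacca'
  #13 SA[13]=2  'cbbdacecabaedbecdddacca'
  #14 SA[14]=22  'cca'
  #15 SA[15]=17  'cdddacca'
  #16 SA[16]=7  'cecabaedbecdddacca'
  #17 SA[17]=20  'dacca'
  #18 SA[18]=5  'dacecabaedbecdddacca'
  #19 SA[19]=14  'dbecdddacca'
  #20 SA[20]=19  'ddacca'
  #21 SA[21]=18  'dddacca'
  #22 SA[22]=8  'ecabaedbecdddacca'
  #23 SA[23]=16  'ecdddacca'
  #24 SA[24]=13  'edbecdddacca'

SA = [24, 10, 1, 21, 6, 12, 11, 3, 4, 15, 23, 9, 0, 2, 22, 17, 7, 20, 5, 14, 19, 18, 8, 16, 13]
i: (SA[i-1],SA[i]) lcp shared
  1: (24,10) 1 'a'
  2: (10,1) 1 'a'
  3: (1,21) 2 'ac'
  4: (21,6) 2 'ac'
  5: (6,12) 1 'a'
  6: (12,11) 0 ''
  7: (11,3) 1 'b'
  8: (3,4) 1 'b'
  9: (4,15) 1 'b'
  10: (15,23) 0 ''
  11: (23,9) 2 'ca'
  12: (9,0) 2 'ca'
  13: (0,2) 1 'c'
  14: (2,22) 1 'c'
  15: (22,17) 1 'c'
  16: (17,7) 1 'c'
  17: (7,20) 0 ''
  18: (20,5) 3 'dac'
  19: (5,14) 1 'd'
  20: (14,19) 1 'd'
  21: (19,18) 2 'dd'
  22: (18,8) 0 ''
  23: (8,16) 2 'ec'
  24: (16,13) 1 'e'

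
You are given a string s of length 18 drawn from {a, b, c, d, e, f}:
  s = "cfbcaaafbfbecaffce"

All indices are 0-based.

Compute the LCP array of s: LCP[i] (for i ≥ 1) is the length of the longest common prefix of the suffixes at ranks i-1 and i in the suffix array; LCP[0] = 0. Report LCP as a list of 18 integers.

[0, 2, 1, 2, 0, 1, 1, 0, 2, 1, 1, 0, 1, 0, 2, 2, 1, 1]

rank→(start, suffix):
  0 → (4, 'aaafbfbecaffce')
  1 → (5, 'aafbfbecaffce')
  2 → (6, 'afbfbecaffce')
  3 → (13, 'affce')
  4 → (2, 'bcaaafbfbecaffce')
  5 → (10, 'becaffce')
  6 → (8, 'bfbecaffce')
  7 → (3, 'caaafbfbecaffce')
  8 → (12, 'caffce')
  9 → (16, 'ce')
  10 → (0, 'cfbcaaafbfbecaffce')
  11 → (17, 'e')
  12 → (11, 'ecaffce')
  13 → (1, 'fbcaaafbfbecaffce')
  14 → (9, 'fbecaffce')
  15 → (7, 'fbfbecaffce')
  16 → (15, 'fce')
  17 → (14, 'ffce')

SA = [4, 5, 6, 13, 2, 10, 8, 3, 12, 16, 0, 17, 11, 1, 9, 7, 15, 14]
[i] adj suffixes → lcp
  [1] 4/5 → 2 ('aa')
  [2] 5/6 → 1 ('a')
  [3] 6/13 → 2 ('af')
  [4] 13/2 → 0 ('')
  [5] 2/10 → 1 ('b')
  [6] 10/8 → 1 ('b')
  [7] 8/3 → 0 ('')
  [8] 3/12 → 2 ('ca')
  [9] 12/16 → 1 ('c')
  [10] 16/0 → 1 ('c')
  [11] 0/17 → 0 ('')
  [12] 17/11 → 1 ('e')
  [13] 11/1 → 0 ('')
  [14] 1/9 → 2 ('fb')
  [15] 9/7 → 2 ('fb')
  [16] 7/15 → 1 ('f')
  [17] 15/14 → 1 ('f')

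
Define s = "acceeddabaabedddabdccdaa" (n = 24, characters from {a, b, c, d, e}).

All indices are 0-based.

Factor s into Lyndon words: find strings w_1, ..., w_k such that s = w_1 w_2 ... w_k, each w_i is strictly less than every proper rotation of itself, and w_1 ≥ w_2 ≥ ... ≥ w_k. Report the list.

["acceedd", "ab", "aabedddabdccd", "a", "a"]

emit factor 1: 'acceedd' (i=0, period=7)
emit factor 2: 'ab' (i=7, period=2)
emit factor 3: 'aabedddabdccd' (i=9, period=13)
emit factor 4: 'a' (i=22, period=1)
emit factor 5: 'a' (i=23, period=1)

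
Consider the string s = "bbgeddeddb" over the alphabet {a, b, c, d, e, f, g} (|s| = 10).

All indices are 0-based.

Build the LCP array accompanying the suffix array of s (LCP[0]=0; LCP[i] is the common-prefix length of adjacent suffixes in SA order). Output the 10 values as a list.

rank | idx | suffix
   0 |   9 | b
   1 |   0 | bbgeddeddb
   2 |   1 | bgeddeddb
   3 |   8 | db
   4 |   7 | ddb
   5 |   4 | ddeddb
   6 |   5 | deddb
   7 |   6 | eddb
   8 |   3 | eddeddb
   9 |   2 | geddeddb

SA = [9, 0, 1, 8, 7, 4, 5, 6, 3, 2]
[i] adj suffixes → lcp
  [1] 9/0 → 1 ('b')
  [2] 0/1 → 1 ('b')
  [3] 1/8 → 0 ('')
  [4] 8/7 → 1 ('d')
  [5] 7/4 → 2 ('dd')
  [6] 4/5 → 1 ('d')
  [7] 5/6 → 0 ('')
  [8] 6/3 → 3 ('edd')
  [9] 3/2 → 0 ('')

[0, 1, 1, 0, 1, 2, 1, 0, 3, 0]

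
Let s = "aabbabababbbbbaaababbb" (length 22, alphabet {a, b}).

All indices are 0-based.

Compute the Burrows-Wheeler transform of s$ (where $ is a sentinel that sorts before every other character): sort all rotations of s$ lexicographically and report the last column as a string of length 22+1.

bba$bababbbbbaaabbaabba

rank  rotation                 last
    0  $aabbabababbbbbaaababbb  b
    1  aaababbb$aabbabababbbbb  b
    2  aababbb$aabbabababbbbba  a
    3  aabbabababbbbbaaababbb$  $
    4  abababbbbbaaababbb$aabb  b
    5  ababbb$aabbabababbbbbaa  a
    6  ababbbbbaaababbb$aabbab  b
    7  abbabababbbbbaaababbb$a  a
    8  abbb$aabbabababbbbbaaab  b
    9  abbbbbaaababbb$aabbabab  b
   10  b$aabbabababbbbbaaababb  b
   11  baaababbb$aabbabababbbb  b
   12  babababbbbbaaababbb$aab  b
   13  bababbbbbaaababbb$aabba  a
   14  babbb$aabbabababbbbbaaa  a
   15  babbbbbaaababbb$aabbaba  a
   16  bb$aabbabababbbbbaaabab  b
   17  bbaaababbb$aabbabababbb  b
   18  bbabababbbbbaaababbb$aa  a
   19  bbb$aabbabababbbbbaaaba  a
   20  bbbaaababbb$aabbabababb  b
   21  bbbbaaababbb$aabbababab  b
   22  bbbbbaaababbb$aabbababa  a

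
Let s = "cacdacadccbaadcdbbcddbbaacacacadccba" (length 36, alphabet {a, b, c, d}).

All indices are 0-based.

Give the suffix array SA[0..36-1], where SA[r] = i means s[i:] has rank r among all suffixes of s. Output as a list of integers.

sorted suffixes:
  #0 SA[0]=35  'a'
  #1 SA[1]=23  'aacacacadccba'
  #2 SA[2]=11  'aadcdbbcddbbaacacacadccba'
  #3 SA[3]=24  'acacacadccba'
  #4 SA[4]=26  'acacadccba'
  #5 SA[5]=28  'acadccba'
  #6 SA[6]=4  'acadccbaadcdbbcddbbaacacacadccba'
  #7 SA[7]=1  'acdacadccbaadcdbbcddbbaacacacadccba'
  #8 SA[8]=30  'adccba'
  #9 SA[9]=6  'adccbaadcdbbcddbbaacacacadccba'
  #10 SA[10]=12  'adcdbbcddbbaacacacadccba'
  #11 SA[11]=34  'ba'
  #12 SA[12]=22  'baacacacadccba'
  #13 SA[13]=10  'baadcdbbcddbbaacacacadccba'
  #14 SA[14]=21  'bbaacacacadccba'
  #15 SA[15]=16  'bbcddbbaacacacadccba'
  #16 SA[16]=17  'bcddbbaacacacadccba'
  #17 SA[17]=25  'cacacadccba'
  #18 SA[18]=27  'cacadccba'
  #19 SA[19]=0  'cacdacadccbaadcdbbcddbbaacacacadccba'
  #20 SA[20]=29  'cadccba'
  #21 SA[21]=5  'cadccbaadcdbbcddbbaacacacadccba'
  #22 SA[22]=33  'cba'
  #23 SA[23]=9  'cbaadcdbbcddbbaacacacadccba'
  #24 SA[24]=32  'ccba'
  #25 SA[25]=8  'ccbaadcdbbcddbbaacacacadccba'
  #26 SA[26]=2  'cdacadccbaadcdbbcddbbaacacacadccba'
  #27 SA[27]=14  'cdbbcddbbaacacacadccba'
  #28 SA[28]=18  'cddbbaacacacadccba'
  #29 SA[29]=3  'dacadccbaadcdbbcddbbaacacacadccba'
  #30 SA[30]=20  'dbbaacacacadccba'
  #31 SA[31]=15  'dbbcddbbaacacacadccba'
  #32 SA[32]=31  'dccba'
  #33 SA[33]=7  'dccbaadcdbbcddbbaacacacadccba'
  #34 SA[34]=13  'dcdbbcddbbaacacacadccba'
  #35 SA[35]=19  'ddbbaacacacadccba'

[35, 23, 11, 24, 26, 28, 4, 1, 30, 6, 12, 34, 22, 10, 21, 16, 17, 25, 27, 0, 29, 5, 33, 9, 32, 8, 2, 14, 18, 3, 20, 15, 31, 7, 13, 19]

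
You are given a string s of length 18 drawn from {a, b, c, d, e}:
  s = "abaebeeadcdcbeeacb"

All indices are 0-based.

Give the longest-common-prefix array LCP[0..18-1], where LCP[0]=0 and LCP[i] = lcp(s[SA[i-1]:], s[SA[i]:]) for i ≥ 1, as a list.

rank | idx | suffix
   0 |   0 | abaebeeadcdcbeeacb
   1 |  15 | acb
   2 |   7 | adcdcbeeacb
   3 |   2 | aebeeadcdcbeeacb
   4 |  17 | b
   5 |   1 | baebeeadcdcbeeacb
   6 |  12 | beeacb
   7 |   4 | beeadcdcbeeacb
   8 |  16 | cb
   9 |  11 | cbeeacb
  10 |   9 | cdcbeeacb
  11 |  10 | dcbeeacb
  12 |   8 | dcdcbeeacb
  13 |  14 | eacb
  14 |   6 | eadcdcbeeacb
  15 |   3 | ebeeadcdcbeeacb
  16 |  13 | eeacb
  17 |   5 | eeadcdcbeeacb

SA = [0, 15, 7, 2, 17, 1, 12, 4, 16, 11, 9, 10, 8, 14, 6, 3, 13, 5]
rank  pair      lcp
   1  s[0:],s[15:]  1  'a'
   2  s[15:],s[7:]  1  'a'
   3  s[7:],s[2:]  1  'a'
   4  s[2:],s[17:]  0  ''
   5  s[17:],s[1:]  1  'b'
   6  s[1:],s[12:]  1  'b'
   7  s[12:],s[4:]  4  'beea'
   8  s[4:],s[16:]  0  ''
   9  s[16:],s[11:]  2  'cb'
  10  s[11:],s[9:]  1  'c'
  11  s[9:],s[10:]  0  ''
  12  s[10:],s[8:]  2  'dc'
  13  s[8:],s[14:]  0  ''
  14  s[14:],s[6:]  2  'ea'
  15  s[6:],s[3:]  1  'e'
  16  s[3:],s[13:]  1  'e'
  17  s[13:],s[5:]  3  'eea'

[0, 1, 1, 1, 0, 1, 1, 4, 0, 2, 1, 0, 2, 0, 2, 1, 1, 3]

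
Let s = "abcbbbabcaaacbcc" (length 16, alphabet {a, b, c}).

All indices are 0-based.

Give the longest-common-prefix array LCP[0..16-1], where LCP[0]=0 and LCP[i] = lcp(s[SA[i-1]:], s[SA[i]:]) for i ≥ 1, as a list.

sorted suffixes:
  #0 SA[0]=9  'aaacbcc'
  #1 SA[1]=10  'aacbcc'
  #2 SA[2]=6  'abcaaacbcc'
  #3 SA[3]=0  'abcbbbabcaaacbcc'
  #4 SA[4]=11  'acbcc'
  #5 SA[5]=5  'babcaaacbcc'
  #6 SA[6]=4  'bbabcaaacbcc'
  #7 SA[7]=3  'bbbabcaaacbcc'
  #8 SA[8]=7  'bcaaacbcc'
  #9 SA[9]=1  'bcbbbabcaaacbcc'
  #10 SA[10]=13  'bcc'
  #11 SA[11]=15  'c'
  #12 SA[12]=8  'caaacbcc'
  #13 SA[13]=2  'cbbbabcaaacbcc'
  #14 SA[14]=12  'cbcc'
  #15 SA[15]=14  'cc'

SA = [9, 10, 6, 0, 11, 5, 4, 3, 7, 1, 13, 15, 8, 2, 12, 14]
i: (SA[i-1],SA[i]) lcp shared
  1: (9,10) 2 'aa'
  2: (10,6) 1 'a'
  3: (6,0) 3 'abc'
  4: (0,11) 1 'a'
  5: (11,5) 0 ''
  6: (5,4) 1 'b'
  7: (4,3) 2 'bb'
  8: (3,7) 1 'b'
  9: (7,1) 2 'bc'
  10: (1,13) 2 'bc'
  11: (13,15) 0 ''
  12: (15,8) 1 'c'
  13: (8,2) 1 'c'
  14: (2,12) 2 'cb'
  15: (12,14) 1 'c'

[0, 2, 1, 3, 1, 0, 1, 2, 1, 2, 2, 0, 1, 1, 2, 1]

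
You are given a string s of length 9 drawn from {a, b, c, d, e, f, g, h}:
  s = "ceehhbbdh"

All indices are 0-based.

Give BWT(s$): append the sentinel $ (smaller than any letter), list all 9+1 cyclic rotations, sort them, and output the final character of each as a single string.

rank  rotation    last
    0  $ceehhbbdh  h
    1  bbdh$ceehh  h
    2  bdh$ceehhb  b
    3  ceehhbbdh$  $
    4  dh$ceehhbb  b
    5  eehhbbdh$c  c
    6  ehhbbdh$ce  e
    7  h$ceehhbbd  d
    8  hbbdh$ceeh  h
    9  hhbbdh$cee  e

hhb$bcedhe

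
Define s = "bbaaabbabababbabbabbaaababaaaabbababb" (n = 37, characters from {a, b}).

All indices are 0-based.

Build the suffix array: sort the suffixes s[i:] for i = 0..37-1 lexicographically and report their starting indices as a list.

[26, 20, 2, 27, 21, 3, 28, 24, 22, 7, 32, 9, 34, 17, 4, 29, 14, 11, 36, 25, 19, 1, 23, 6, 31, 8, 33, 16, 13, 10, 35, 18, 0, 5, 30, 15, 12]

sorted suffixes:
  #0 SA[0]=26  'aaaabbababb'
  #1 SA[1]=20  'aaababaaaabbababb'
  #2 SA[2]=2  'aaabbabababbabbabbaaababaaaabbababb'
  #3 SA[3]=27  'aaabbababb'
  #4 SA[4]=21  'aababaaaabbababb'
  #5 SA[5]=3  'aabbabababbabbabbaaababaaaabbababb'
  #6 SA[6]=28  'aabbababb'
  #7 SA[7]=24  'abaaaabbababb'
  #8 SA[8]=22  'ababaaaabbababb'
  #9 SA[9]=7  'abababbabbabbaaababaaaabbababb'
  #10 SA[10]=32  'ababb'
  #11 SA[11]=9  'ababbabbabbaaababaaaabbababb'
  #12 SA[12]=34  'abb'
  #13 SA[13]=17  'abbaaababaaaabbababb'
  #14 SA[14]=4  'abbabababbabbabbaaababaaaabbababb'
  #15 SA[15]=29  'abbababb'
  #16 SA[16]=14  'abbabbaaababaaaabbababb'
  #17 SA[17]=11  'abbabbabbaaababaaaabbababb'
  #18 SA[18]=36  'b'
  #19 SA[19]=25  'baaaabbababb'
  #20 SA[20]=19  'baaababaaaabbababb'
  #21 SA[21]=1  'baaabbabababbabbabbaaababaaaabbababb'
  #22 SA[22]=23  'babaaaabbababb'
  #23 SA[23]=6  'babababbabbabbaaababaaaabbababb'
  #24 SA[24]=31  'bababb'
  #25 SA[25]=8  'bababbabbabbaaababaaaabbababb'
  #26 SA[26]=33  'babb'
  #27 SA[27]=16  'babbaaababaaaabbababb'
  #28 SA[28]=13  'babbabbaaababaaaabbababb'
  #29 SA[29]=10  'babbabbabbaaababaaaabbababb'
  #30 SA[30]=35  'bb'
  #31 SA[31]=18  'bbaaababaaaabbababb'
  #32 SA[32]=0  'bbaaabbabababbabbabbaaababaaaabbababb'
  #33 SA[33]=5  'bbabababbabbabbaaababaaaabbababb'
  #34 SA[34]=30  'bbababb'
  #35 SA[35]=15  'bbabbaaababaaaabbababb'
  #36 SA[36]=12  'bbabbabbaaababaaaabbababb'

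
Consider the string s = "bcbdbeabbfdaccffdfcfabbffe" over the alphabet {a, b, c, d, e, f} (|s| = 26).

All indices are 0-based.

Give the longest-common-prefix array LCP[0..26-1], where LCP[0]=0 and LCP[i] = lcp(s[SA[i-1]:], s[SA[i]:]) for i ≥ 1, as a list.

[0, 4, 1, 0, 3, 1, 1, 1, 1, 2, 0, 1, 1, 2, 0, 1, 1, 0, 1, 0, 1, 1, 2, 1, 1, 2]

rank | idx | suffix
   0 |   6 | abbfdaccffdfcfabbffe
   1 |  20 | abbffe
   2 |  11 | accffdfcfabbffe
   3 |   7 | bbfdaccffdfcfabbffe
   4 |  21 | bbffe
   5 |   0 | bcbdbeabbfdaccffdfcfabbffe
   6 |   2 | bdbeabbfdaccffdfcfabbffe
   7 |   4 | beabbfdaccffdfcfabbffe
   8 |   8 | bfdaccffdfcfabbffe
   9 |  22 | bffe
  10 |   1 | cbdbeabbfdaccffdfcfabbffe
  11 |  12 | ccffdfcfabbffe
  12 |  18 | cfabbffe
  13 |  13 | cffdfcfabbffe
  14 |  10 | daccffdfcfabbffe
  15 |   3 | dbeabbfdaccffdfcfabbffe
  16 |  16 | dfcfabbffe
  17 |  25 | e
  18 |   5 | eabbfdaccffdfcfabbffe
  19 |  19 | fabbffe
  20 |  17 | fcfabbffe
  21 |   9 | fdaccffdfcfabbffe
  22 |  15 | fdfcfabbffe
  23 |  24 | fe
  24 |  14 | ffdfcfabbffe
  25 |  23 | ffe

SA = [6, 20, 11, 7, 21, 0, 2, 4, 8, 22, 1, 12, 18, 13, 10, 3, 16, 25, 5, 19, 17, 9, 15, 24, 14, 23]
rank  pair      lcp
   1  s[6:],s[20:]  4  'abbf'
   2  s[20:],s[11:]  1  'a'
   3  s[11:],s[7:]  0  ''
   4  s[7:],s[21:]  3  'bbf'
   5  s[21:],s[0:]  1  'b'
   6  s[0:],s[2:]  1  'b'
   7  s[2:],s[4:]  1  'b'
   8  s[4:],s[8:]  1  'b'
   9  s[8:],s[22:]  2  'bf'
  10  s[22:],s[1:]  0  ''
  11  s[1:],s[12:]  1  'c'
  12  s[12:],s[18:]  1  'c'
  13  s[18:],s[13:]  2  'cf'
  14  s[13:],s[10:]  0  ''
  15  s[10:],s[3:]  1  'd'
  16  s[3:],s[16:]  1  'd'
  17  s[16:],s[25:]  0  ''
  18  s[25:],s[5:]  1  'e'
  19  s[5:],s[19:]  0  ''
  20  s[19:],s[17:]  1  'f'
  21  s[17:],s[9:]  1  'f'
  22  s[9:],s[15:]  2  'fd'
  23  s[15:],s[24:]  1  'f'
  24  s[24:],s[14:]  1  'f'
  25  s[14:],s[23:]  2  'ff'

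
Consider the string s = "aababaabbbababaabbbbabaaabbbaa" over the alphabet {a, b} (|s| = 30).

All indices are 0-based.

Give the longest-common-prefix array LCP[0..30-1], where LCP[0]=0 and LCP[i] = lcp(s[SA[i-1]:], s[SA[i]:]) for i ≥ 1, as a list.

rank | idx | suffix
   0 |  29 | a
   1 |  28 | aa
   2 |  22 | aaabbbaa
   3 |   0 | aababaabbbababaabbbbabaaabbbaa
   4 |  23 | aabbbaa
   5 |   5 | aabbbababaabbbbabaaabbbaa
   6 |  14 | aabbbbabaaabbbaa
   7 |  20 | abaaabbbaa
   8 |   3 | abaabbbababaabbbbabaaabbbaa
   9 |  12 | abaabbbbabaaabbbaa
  10 |   1 | ababaabbbababaabbbbabaaabbbaa
  11 |  10 | ababaabbbbabaaabbbaa
  12 |  24 | abbbaa
  13 |   6 | abbbababaabbbbabaaabbbaa
  14 |  15 | abbbbabaaabbbaa
  15 |  27 | baa
  16 |  21 | baaabbbaa
  17 |   4 | baabbbababaabbbbabaaabbbaa
  18 |  13 | baabbbbabaaabbbaa
  19 |  19 | babaaabbbaa
  20 |   2 | babaabbbababaabbbbabaaabbbaa
  21 |  11 | babaabbbbabaaabbbaa
  22 |   9 | bababaabbbbabaaabbbaa
  23 |  26 | bbaa
  24 |  18 | bbabaaabbbaa
  25 |   8 | bbababaabbbbabaaabbbaa
  26 |  25 | bbbaa
  27 |  17 | bbbabaaabbbaa
  28 |   7 | bbbababaabbbbabaaabbbaa
  29 |  16 | bbbbabaaabbbaa

SA = [29, 28, 22, 0, 23, 5, 14, 20, 3, 12, 1, 10, 24, 6, 15, 27, 21, 4, 13, 19, 2, 11, 9, 26, 18, 8, 25, 17, 7, 16]
i: (SA[i-1],SA[i]) lcp shared
  1: (29,28) 1 'a'
  2: (28,22) 2 'aa'
  3: (22,0) 2 'aa'
  4: (0,23) 3 'aab'
  5: (23,5) 6 'aabbba'
  6: (5,14) 5 'aabbb'
  7: (14,20) 1 'a'
  8: (20,3) 4 'abaa'
  9: (3,12) 7 'abaabbb'
  10: (12,1) 3 'aba'
  11: (1,10) 9 'ababaabbb'
  12: (10,24) 2 'ab'
  13: (24,6) 5 'abbba'
  14: (6,15) 4 'abbb'
  15: (15,27) 0 ''
  16: (27,21) 3 'baa'
  17: (21,4) 3 'baa'
  18: (4,13) 6 'baabbb'
  19: (13,19) 2 'ba'
  20: (19,2) 5 'babaa'
  21: (2,11) 8 'babaabbb'
  22: (11,9) 4 'baba'
  23: (9,26) 1 'b'
  24: (26,18) 3 'bba'
  25: (18,8) 5 'bbaba'
  26: (8,25) 2 'bb'
  27: (25,17) 4 'bbba'
  28: (17,7) 6 'bbbaba'
  29: (7,16) 3 'bbb'

[0, 1, 2, 2, 3, 6, 5, 1, 4, 7, 3, 9, 2, 5, 4, 0, 3, 3, 6, 2, 5, 8, 4, 1, 3, 5, 2, 4, 6, 3]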